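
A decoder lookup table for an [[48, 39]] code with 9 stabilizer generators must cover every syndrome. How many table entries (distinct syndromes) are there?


Each stabilizer generator gives a binary (+1 or -1) measurement outcome.
With 9 independent generators:
Total syndromes = 2^9
= 512

512


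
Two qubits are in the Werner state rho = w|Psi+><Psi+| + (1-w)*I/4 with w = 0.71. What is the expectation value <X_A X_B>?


|Psi+> = (|01> + |10>)/sqrt(2)
For the pure Bell state, <X_A X_B> = +1 (Bell-state Pauli correlator).
The maximally-mixed part I/4 has tr(I/4 * P tensor P) = 0 for any traceless Pauli P.
So <X_A X_B>_rho = w * (+1) + (1 - w) * 0
= 0.71 * (+1)
= 0.7100

0.7100


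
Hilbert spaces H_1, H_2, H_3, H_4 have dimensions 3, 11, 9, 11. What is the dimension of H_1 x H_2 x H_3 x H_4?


dim(H_1 x H_2 x H_3 x H_4) = 3 * 11 * 9 * 11
= 33 * 9 * 11
= 297 * 11
= 3267

3267


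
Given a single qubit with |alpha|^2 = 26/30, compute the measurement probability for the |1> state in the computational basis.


|alpha|^2 = 26/30 = 0.8667
|beta|^2 = 1 - 26/30 = 4/30 = 0.1333
P(|1>) = |beta|^2 = 0.1333

0.1333


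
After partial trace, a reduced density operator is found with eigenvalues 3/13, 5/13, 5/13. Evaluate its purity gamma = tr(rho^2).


tr(rho^2) = sum of eigenvalues squared
= (3/13)^2 + (5/13)^2 + (5/13)^2
= (9 + 25 + 25) / 169
= 59/169
= 0.3491

0.3491


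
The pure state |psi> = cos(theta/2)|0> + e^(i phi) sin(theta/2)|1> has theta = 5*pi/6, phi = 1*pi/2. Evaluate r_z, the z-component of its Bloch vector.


theta = 2.6180, phi = 1.5708
r_z = cos(theta) = -0.8660

-0.8660


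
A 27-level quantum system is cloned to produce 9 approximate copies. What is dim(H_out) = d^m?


Output space = H^(tensor 9) where dim(H) = 27
dim = 27^9
= 729 (after 2 factors)
= 19683 (after 3 factors)
= 531441 (after 4 factors)
= 14348907 (after 5 factors)
= 387420489 (after 6 factors)
= 10460353203 (after 7 factors)
= 282429536481 (after 8 factors)
= 7625597484987 (after 9 factors)
= 7625597484987

7625597484987


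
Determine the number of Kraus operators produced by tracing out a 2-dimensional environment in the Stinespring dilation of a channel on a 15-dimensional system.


Tracing out the environment in an orthonormal basis {|i>_E} gives Kraus operators K_i = <i|_E U |0>_E.
Number of Kraus operators = dim(H_env) = d_env
= 2

2


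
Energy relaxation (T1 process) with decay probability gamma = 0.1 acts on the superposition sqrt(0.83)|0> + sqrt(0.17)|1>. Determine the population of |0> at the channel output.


For amplitude damping with parameter gamma on state sqrt(a)|0> + sqrt(b)|1>:
alpha^2 = 0.83, beta^2 = 0.17
P(|0>) = alpha^2 + gamma * beta^2
= 0.83 + 0.1 * 0.17
= 0.83 + 0.0170
= 0.8470

0.8470


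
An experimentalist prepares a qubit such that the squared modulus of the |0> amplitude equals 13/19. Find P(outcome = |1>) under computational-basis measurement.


|alpha|^2 = 13/19 = 0.6842
|beta|^2 = 1 - 13/19 = 6/19 = 0.3158
P(|1>) = |beta|^2 = 0.3158

0.3158


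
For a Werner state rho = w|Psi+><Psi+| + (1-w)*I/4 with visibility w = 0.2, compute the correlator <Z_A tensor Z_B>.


|Psi+> = (|01> + |10>)/sqrt(2)
For the pure Bell state, <Z_A Z_B> = -1 (Bell-state Pauli correlator).
The maximally-mixed part I/4 has tr(I/4 * P tensor P) = 0 for any traceless Pauli P.
So <Z_A Z_B>_rho = w * (-1) + (1 - w) * 0
= 0.2 * (-1)
= -0.2000

-0.2000


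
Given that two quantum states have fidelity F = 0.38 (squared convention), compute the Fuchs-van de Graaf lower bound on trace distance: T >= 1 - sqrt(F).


Fuchs-van de Graaf (squared-fidelity convention): 1 - sqrt(F) <= T <= sqrt(1 - F).
Lower bound: T >= 1 - sqrt(F)
sqrt(F) = sqrt(0.38) = 0.6164
T >= 1 - 0.6164
T >= 0.3836

0.3836


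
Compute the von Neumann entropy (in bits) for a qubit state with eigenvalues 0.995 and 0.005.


S = -p*log2(p) - (1-p)*log2(1-p)
p = 0.9950, 1-p = 0.0050
= -0.9950 * log2(0.9950) - 0.0050 * log2(0.0050)
= -(-0.0072) - (-0.0382)
= 0.0454

0.0454


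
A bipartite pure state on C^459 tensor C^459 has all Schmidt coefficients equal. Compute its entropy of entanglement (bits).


For a maximally entangled state in d x d:
S = log2(d) = log2(459)
= 8.8424

8.8424


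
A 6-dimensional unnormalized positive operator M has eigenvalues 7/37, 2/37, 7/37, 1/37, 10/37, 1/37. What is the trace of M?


tr(M) = sum of eigenvalues
= 7/37 + 2/37 + 7/37 + 1/37 + 10/37 + 1/37
= 28/37
= 0.7568

0.7568


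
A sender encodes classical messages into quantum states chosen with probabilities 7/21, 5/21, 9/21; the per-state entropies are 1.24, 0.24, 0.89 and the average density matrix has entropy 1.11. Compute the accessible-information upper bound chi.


chi = S(rho) - sum_i p_i * S(rho_i)
Weighted entropy = 7/21 * 1.24 + 5/21 * 0.24 + 9/21 * 0.89
= 0.8519
chi = 1.11 - 0.8519
= 0.2581

0.2581


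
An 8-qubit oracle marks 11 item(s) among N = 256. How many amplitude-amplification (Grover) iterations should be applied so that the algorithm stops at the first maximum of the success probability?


After j Grover iterations the success probability is P(j) = sin^2((2j+1)*theta), where sin(theta) = sqrt(k/N).
N = 2^8 = 256, k = 11
sin(theta) = sqrt(k/N) = 0.2072890494
theta = arcsin(sqrt(k/N)) = 0.2088030017 rad
P(j) reaches its first maximum when (2j+1)*theta is as close as possible to pi/2, i.e. j = round(pi/(4*theta) - 1/2).
pi/(4*theta) - 1/2 = 3.2614
(For comparison, the common estimate pi/4 * sqrt(N/k) = 3.7889; the exact maximiser is used here.)
Optimal iterations = 3

3


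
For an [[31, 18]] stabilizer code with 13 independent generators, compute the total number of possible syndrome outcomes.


Each stabilizer generator gives a binary (+1 or -1) measurement outcome.
With 13 independent generators:
Total syndromes = 2^13
= 8192

8192


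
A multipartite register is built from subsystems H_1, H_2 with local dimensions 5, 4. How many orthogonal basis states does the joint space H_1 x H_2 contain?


dim(H_1 x H_2) = 5 * 4
= 20

20


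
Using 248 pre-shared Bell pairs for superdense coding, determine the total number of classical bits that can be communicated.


Superdense coding allows 2 classical bits per shared entangled pair.
248 pair(s) -> 2 * 248 = 496 classical bits

496


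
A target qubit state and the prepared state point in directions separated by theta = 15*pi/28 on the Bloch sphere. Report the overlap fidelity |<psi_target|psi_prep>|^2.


For states separated by angle theta on Bloch sphere:
F = cos^2(theta/2)
theta = 15*pi/28 = 1.6830
theta/2 = 0.8415
cos(theta/2) = 0.6663
F = 0.4440

0.4440


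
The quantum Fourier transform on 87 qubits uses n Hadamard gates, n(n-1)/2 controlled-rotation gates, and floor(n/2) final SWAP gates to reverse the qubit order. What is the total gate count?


Hadamard gates: 87
Controlled rotations: n*(n-1)/2 = 87*86/2 = 3741
SWAP gates: floor(n/2) = floor(87/2) = 43
Total = 87 + 3741 + 43
= 3871

3871


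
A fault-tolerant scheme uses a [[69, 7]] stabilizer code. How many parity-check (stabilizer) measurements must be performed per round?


For an [[n,k]] stabilizer code:
Number of stabilizer generators = n - k
= 69 - 7
= 62

62


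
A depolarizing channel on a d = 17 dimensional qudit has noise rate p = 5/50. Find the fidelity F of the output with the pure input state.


F = (1-p) + p/d
= (1 - 0.1000) + 0.1000/17
= 0.9000 + 0.0059
= 0.9059

0.9059


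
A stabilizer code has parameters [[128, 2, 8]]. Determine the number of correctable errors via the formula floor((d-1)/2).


Code parameters: [[128, 2, 8]], distance d = 8.
Number of correctable errors = floor((d-1)/2)
= floor((8 - 1)/2)
= floor(7/2)
= 3

3


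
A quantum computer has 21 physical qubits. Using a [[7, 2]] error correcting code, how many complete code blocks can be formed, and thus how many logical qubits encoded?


Each code block uses 7 physical qubits for 2 logical qubit(s).
Number of complete blocks = floor(21 / 7) = 3
Logical qubits = 3 * 2
= 6

6


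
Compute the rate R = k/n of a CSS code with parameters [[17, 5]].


Code rate R = k/n
= 5/17
= 0.2941

0.2941


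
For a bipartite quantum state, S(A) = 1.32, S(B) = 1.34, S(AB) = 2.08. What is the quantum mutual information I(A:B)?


I(A:B) = S(A) + S(B) - S(AB)
= 1.32 + 1.34 - 2.08
= 0.5800

0.5800


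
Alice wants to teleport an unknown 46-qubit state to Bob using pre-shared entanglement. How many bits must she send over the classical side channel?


Quantum teleportation requires 2 classical bits per qubit teleported.
46 qubit(s) -> 2 * 46 = 92 classical bits

92


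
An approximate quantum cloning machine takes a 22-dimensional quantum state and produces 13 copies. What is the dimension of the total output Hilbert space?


Output space = H^(tensor 13) where dim(H) = 22
dim = 22^13
= 484 (after 2 factors)
= 10648 (after 3 factors)
= 234256 (after 4 factors)
= 5153632 (after 5 factors)
= 113379904 (after 6 factors)
= 2494357888 (after 7 factors)
= 54875873536 (after 8 factors)
= 1207269217792 (after 9 factors)
= 26559922791424 (after 10 factors)
= 584318301411328 (after 11 factors)
= 12855002631049216 (after 12 factors)
= 282810057883082752 (after 13 factors)
= 282810057883082752

282810057883082752


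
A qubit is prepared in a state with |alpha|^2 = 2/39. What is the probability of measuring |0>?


|alpha|^2 = 2/39 = 0.0513
|beta|^2 = 1 - 2/39 = 37/39 = 0.9487
P(|0>) = |alpha|^2 = 0.0513

0.0513


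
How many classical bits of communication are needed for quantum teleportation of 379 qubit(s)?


Quantum teleportation requires 2 classical bits per qubit teleported.
379 qubit(s) -> 2 * 379 = 758 classical bits

758


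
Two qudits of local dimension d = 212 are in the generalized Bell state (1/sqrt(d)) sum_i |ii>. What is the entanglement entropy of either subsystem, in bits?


For a maximally entangled state in d x d:
S = log2(d) = log2(212)
= 7.7279

7.7279


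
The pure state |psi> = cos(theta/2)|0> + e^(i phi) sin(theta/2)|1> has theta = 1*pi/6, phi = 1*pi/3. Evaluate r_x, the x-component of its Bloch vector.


theta = 0.5236, phi = 1.0472
r_x = sin(theta)*cos(phi) = 0.5000 * 0.5000
r_x = 0.2500

0.2500


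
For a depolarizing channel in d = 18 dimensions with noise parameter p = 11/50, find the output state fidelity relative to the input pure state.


F = (1-p) + p/d
= (1 - 0.2200) + 0.2200/18
= 0.7800 + 0.0122
= 0.7922

0.7922


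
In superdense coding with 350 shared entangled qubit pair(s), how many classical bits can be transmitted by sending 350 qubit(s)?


Superdense coding allows 2 classical bits per shared entangled pair.
350 pair(s) -> 2 * 350 = 700 classical bits

700


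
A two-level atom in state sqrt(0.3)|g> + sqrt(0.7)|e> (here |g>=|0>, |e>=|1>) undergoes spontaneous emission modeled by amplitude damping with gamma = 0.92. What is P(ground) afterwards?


For amplitude damping with parameter gamma on state sqrt(a)|0> + sqrt(b)|1>:
alpha^2 = 0.3, beta^2 = 0.7
P(|0>) = alpha^2 + gamma * beta^2
= 0.3 + 0.92 * 0.7
= 0.3 + 0.6440
= 0.9440

0.9440


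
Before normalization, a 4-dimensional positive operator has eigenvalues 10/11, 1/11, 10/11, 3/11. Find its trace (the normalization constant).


tr(M) = sum of eigenvalues
= 10/11 + 1/11 + 10/11 + 3/11
= 24/11
= 2.1818

2.1818


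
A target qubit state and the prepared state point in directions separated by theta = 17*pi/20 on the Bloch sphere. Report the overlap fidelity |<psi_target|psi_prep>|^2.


For states separated by angle theta on Bloch sphere:
F = cos^2(theta/2)
theta = 17*pi/20 = 2.6704
theta/2 = 1.3352
cos(theta/2) = 0.2334
F = 0.0545

0.0545


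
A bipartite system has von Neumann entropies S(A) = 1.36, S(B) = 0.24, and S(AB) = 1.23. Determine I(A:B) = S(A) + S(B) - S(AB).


I(A:B) = S(A) + S(B) - S(AB)
= 1.36 + 0.24 - 1.23
= 0.3700

0.3700


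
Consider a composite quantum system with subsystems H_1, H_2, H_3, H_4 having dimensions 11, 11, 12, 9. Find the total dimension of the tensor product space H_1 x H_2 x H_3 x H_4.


dim(H_1 x H_2 x H_3 x H_4) = 11 * 11 * 12 * 9
= 121 * 12 * 9
= 1452 * 9
= 13068

13068


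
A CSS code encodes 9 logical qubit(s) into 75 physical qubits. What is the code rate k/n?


Code rate R = k/n
= 9/75
= 0.1200

0.1200


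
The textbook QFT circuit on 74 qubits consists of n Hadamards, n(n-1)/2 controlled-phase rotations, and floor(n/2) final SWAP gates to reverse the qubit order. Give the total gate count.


Hadamard gates: 74
Controlled rotations: n*(n-1)/2 = 74*73/2 = 2701
SWAP gates: floor(n/2) = floor(74/2) = 37
Total = 74 + 2701 + 37
= 2812

2812


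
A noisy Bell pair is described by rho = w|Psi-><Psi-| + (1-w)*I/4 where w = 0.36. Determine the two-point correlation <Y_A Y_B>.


|Psi-> = (|01> - |10>)/sqrt(2)
For the pure Bell state, <Y_A Y_B> = -1 (Bell-state Pauli correlator).
The maximally-mixed part I/4 has tr(I/4 * P tensor P) = 0 for any traceless Pauli P.
So <Y_A Y_B>_rho = w * (-1) + (1 - w) * 0
= 0.36 * (-1)
= -0.3600

-0.3600


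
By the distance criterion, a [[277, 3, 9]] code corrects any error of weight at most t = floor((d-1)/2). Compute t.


Code parameters: [[277, 3, 9]], distance d = 9.
Number of correctable errors = floor((d-1)/2)
= floor((9 - 1)/2)
= floor(8/2)
= 4

4


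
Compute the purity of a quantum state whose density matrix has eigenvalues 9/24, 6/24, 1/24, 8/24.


tr(rho^2) = sum of eigenvalues squared
= (9/24)^2 + (6/24)^2 + (1/24)^2 + (8/24)^2
= (81 + 36 + 1 + 64) / 576
= 182/576
= 0.3160

0.3160


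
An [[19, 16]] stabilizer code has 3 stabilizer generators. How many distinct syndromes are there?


Each stabilizer generator gives a binary (+1 or -1) measurement outcome.
With 3 independent generators:
Total syndromes = 2^3
= 8

8


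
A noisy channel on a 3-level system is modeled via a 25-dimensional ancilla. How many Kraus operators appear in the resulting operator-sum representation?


Tracing out the environment in an orthonormal basis {|i>_E} gives Kraus operators K_i = <i|_E U |0>_E.
Number of Kraus operators = dim(H_env) = d_env
= 25

25


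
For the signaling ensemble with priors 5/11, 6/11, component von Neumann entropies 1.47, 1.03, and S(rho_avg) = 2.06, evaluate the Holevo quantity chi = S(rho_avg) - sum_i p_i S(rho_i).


chi = S(rho) - sum_i p_i * S(rho_i)
Weighted entropy = 5/11 * 1.47 + 6/11 * 1.03
= 1.2300
chi = 2.06 - 1.2300
= 0.8300

0.8300


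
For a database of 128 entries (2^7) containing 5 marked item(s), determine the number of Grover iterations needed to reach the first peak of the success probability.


After j Grover iterations the success probability is P(j) = sin^2((2j+1)*theta), where sin(theta) = sqrt(k/N).
N = 2^7 = 128, k = 5
sin(theta) = sqrt(k/N) = 0.1976423538
theta = arcsin(sqrt(k/N)) = 0.1989522465 rad
P(j) reaches its first maximum when (2j+1)*theta is as close as possible to pi/2, i.e. j = round(pi/(4*theta) - 1/2).
pi/(4*theta) - 1/2 = 3.4477
(For comparison, the common estimate pi/4 * sqrt(N/k) = 3.9738; the exact maximiser is used here.)
Optimal iterations = 3

3


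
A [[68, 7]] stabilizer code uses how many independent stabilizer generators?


For an [[n,k]] stabilizer code:
Number of stabilizer generators = n - k
= 68 - 7
= 61

61


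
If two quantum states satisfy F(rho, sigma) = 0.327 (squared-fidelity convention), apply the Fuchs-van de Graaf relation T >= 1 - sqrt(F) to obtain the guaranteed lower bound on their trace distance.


Fuchs-van de Graaf (squared-fidelity convention): 1 - sqrt(F) <= T <= sqrt(1 - F).
Lower bound: T >= 1 - sqrt(F)
sqrt(F) = sqrt(0.327) = 0.5718
T >= 1 - 0.5718
T >= 0.4282

0.4282


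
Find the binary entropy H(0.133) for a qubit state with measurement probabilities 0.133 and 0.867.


S = -p*log2(p) - (1-p)*log2(1-p)
p = 0.1330, 1-p = 0.8670
= -0.1330 * log2(0.1330) - 0.8670 * log2(0.8670)
= -(-0.3871) - (-0.1785)
= 0.5656

0.5656


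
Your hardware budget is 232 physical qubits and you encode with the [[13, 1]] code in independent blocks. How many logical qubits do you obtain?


Each code block uses 13 physical qubits for 1 logical qubit(s).
Number of complete blocks = floor(232 / 13) = 17
Logical qubits = 17 * 1
= 17

17


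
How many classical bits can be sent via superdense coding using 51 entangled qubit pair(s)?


Superdense coding allows 2 classical bits per shared entangled pair.
51 pair(s) -> 2 * 51 = 102 classical bits

102


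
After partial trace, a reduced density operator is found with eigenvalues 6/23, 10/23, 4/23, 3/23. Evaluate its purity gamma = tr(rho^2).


tr(rho^2) = sum of eigenvalues squared
= (6/23)^2 + (10/23)^2 + (4/23)^2 + (3/23)^2
= (36 + 100 + 16 + 9) / 529
= 161/529
= 0.3043

0.3043


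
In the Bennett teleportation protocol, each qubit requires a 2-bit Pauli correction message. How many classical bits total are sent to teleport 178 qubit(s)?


Quantum teleportation requires 2 classical bits per qubit teleported.
178 qubit(s) -> 2 * 178 = 356 classical bits

356


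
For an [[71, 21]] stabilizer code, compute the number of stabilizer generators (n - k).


For an [[n,k]] stabilizer code:
Number of stabilizer generators = n - k
= 71 - 21
= 50

50


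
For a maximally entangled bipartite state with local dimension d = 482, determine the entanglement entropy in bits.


For a maximally entangled state in d x d:
S = log2(d) = log2(482)
= 8.9129

8.9129


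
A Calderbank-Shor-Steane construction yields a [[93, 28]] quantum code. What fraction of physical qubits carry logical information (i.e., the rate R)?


Code rate R = k/n
= 28/93
= 0.3011

0.3011


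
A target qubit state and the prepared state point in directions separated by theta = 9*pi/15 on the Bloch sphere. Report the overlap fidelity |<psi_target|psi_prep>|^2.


For states separated by angle theta on Bloch sphere:
F = cos^2(theta/2)
theta = 9*pi/15 = 1.8850
theta/2 = 0.9425
cos(theta/2) = 0.5878
F = 0.3455

0.3455


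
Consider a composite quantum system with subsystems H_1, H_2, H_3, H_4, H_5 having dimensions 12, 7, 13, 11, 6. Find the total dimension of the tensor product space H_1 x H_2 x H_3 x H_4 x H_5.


dim(H_1 x H_2 x H_3 x H_4 x H_5) = 12 * 7 * 13 * 11 * 6
= 84 * 13 * 11 * 6
= 1092 * 11 * 6
= 12012 * 6
= 72072

72072


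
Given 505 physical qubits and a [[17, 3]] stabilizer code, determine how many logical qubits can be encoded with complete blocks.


Each code block uses 17 physical qubits for 3 logical qubit(s).
Number of complete blocks = floor(505 / 17) = 29
Logical qubits = 29 * 3
= 87

87


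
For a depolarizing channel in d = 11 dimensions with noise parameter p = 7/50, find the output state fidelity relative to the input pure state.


F = (1-p) + p/d
= (1 - 0.1400) + 0.1400/11
= 0.8600 + 0.0127
= 0.8727

0.8727


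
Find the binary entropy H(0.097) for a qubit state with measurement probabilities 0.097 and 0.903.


S = -p*log2(p) - (1-p)*log2(1-p)
p = 0.0970, 1-p = 0.9030
= -0.0970 * log2(0.0970) - 0.9030 * log2(0.9030)
= -(-0.3265) - (-0.1329)
= 0.4594

0.4594


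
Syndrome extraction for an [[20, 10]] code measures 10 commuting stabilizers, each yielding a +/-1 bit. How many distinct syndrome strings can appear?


Each stabilizer generator gives a binary (+1 or -1) measurement outcome.
With 10 independent generators:
Total syndromes = 2^10
= 1024

1024


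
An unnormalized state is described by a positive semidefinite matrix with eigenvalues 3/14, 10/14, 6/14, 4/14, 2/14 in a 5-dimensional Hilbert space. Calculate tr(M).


tr(M) = sum of eigenvalues
= 3/14 + 10/14 + 6/14 + 4/14 + 2/14
= 25/14
= 1.7857

1.7857


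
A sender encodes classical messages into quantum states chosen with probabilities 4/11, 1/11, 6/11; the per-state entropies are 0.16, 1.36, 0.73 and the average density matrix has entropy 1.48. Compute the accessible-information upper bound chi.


chi = S(rho) - sum_i p_i * S(rho_i)
Weighted entropy = 4/11 * 0.16 + 1/11 * 1.36 + 6/11 * 0.73
= 0.5800
chi = 1.48 - 0.5800
= 0.9000

0.9000


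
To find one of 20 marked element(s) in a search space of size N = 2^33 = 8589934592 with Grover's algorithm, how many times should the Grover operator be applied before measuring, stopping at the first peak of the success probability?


After j Grover iterations the success probability is P(j) = sin^2((2j+1)*theta), where sin(theta) = sqrt(k/N).
N = 2^33 = 8589934592, k = 20
sin(theta) = sqrt(k/N) = 4.825252777e-05
theta = arcsin(sqrt(k/N)) = 4.825252779e-05 rad
P(j) reaches its first maximum when (2j+1)*theta is as close as possible to pi/2, i.e. j = round(pi/(4*theta) - 1/2).
pi/(4*theta) - 1/2 = 16276.3294
(For comparison, the common estimate pi/4 * sqrt(N/k) = 16276.8294; the exact maximiser is used here.)
Optimal iterations = 16276

16276


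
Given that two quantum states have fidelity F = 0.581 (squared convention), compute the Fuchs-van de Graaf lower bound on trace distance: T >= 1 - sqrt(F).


Fuchs-van de Graaf (squared-fidelity convention): 1 - sqrt(F) <= T <= sqrt(1 - F).
Lower bound: T >= 1 - sqrt(F)
sqrt(F) = sqrt(0.581) = 0.7622
T >= 1 - 0.7622
T >= 0.2378

0.2378


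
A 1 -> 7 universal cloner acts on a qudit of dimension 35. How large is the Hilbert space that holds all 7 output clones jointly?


Output space = H^(tensor 7) where dim(H) = 35
dim = 35^7
= 1225 (after 2 factors)
= 42875 (after 3 factors)
= 1500625 (after 4 factors)
= 52521875 (after 5 factors)
= 1838265625 (after 6 factors)
= 64339296875 (after 7 factors)
= 64339296875

64339296875


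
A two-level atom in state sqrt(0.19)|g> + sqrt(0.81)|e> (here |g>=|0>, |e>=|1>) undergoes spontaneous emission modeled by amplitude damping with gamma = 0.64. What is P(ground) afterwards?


For amplitude damping with parameter gamma on state sqrt(a)|0> + sqrt(b)|1>:
alpha^2 = 0.19, beta^2 = 0.81
P(|0>) = alpha^2 + gamma * beta^2
= 0.19 + 0.64 * 0.81
= 0.19 + 0.5184
= 0.7084

0.7084


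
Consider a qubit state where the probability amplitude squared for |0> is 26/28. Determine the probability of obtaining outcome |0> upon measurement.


|alpha|^2 = 26/28 = 0.9286
|beta|^2 = 1 - 26/28 = 2/28 = 0.0714
P(|0>) = |alpha|^2 = 0.9286

0.9286


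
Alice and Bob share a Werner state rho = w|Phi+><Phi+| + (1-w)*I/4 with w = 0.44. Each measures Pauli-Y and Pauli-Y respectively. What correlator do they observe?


|Phi+> = (|00> + |11>)/sqrt(2)
For the pure Bell state, <Y_A Y_B> = -1 (Bell-state Pauli correlator).
The maximally-mixed part I/4 has tr(I/4 * P tensor P) = 0 for any traceless Pauli P.
So <Y_A Y_B>_rho = w * (-1) + (1 - w) * 0
= 0.44 * (-1)
= -0.4400

-0.4400


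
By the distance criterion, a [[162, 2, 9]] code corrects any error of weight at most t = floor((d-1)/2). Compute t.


Code parameters: [[162, 2, 9]], distance d = 9.
Number of correctable errors = floor((d-1)/2)
= floor((9 - 1)/2)
= floor(8/2)
= 4

4


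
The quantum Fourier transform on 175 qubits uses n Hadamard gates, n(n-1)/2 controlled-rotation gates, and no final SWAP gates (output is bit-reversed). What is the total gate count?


Hadamard gates: 175
Controlled rotations: n*(n-1)/2 = 175*174/2 = 15225
SWAP gates: 0 (omitted)
Total = 175 + 15225
= 15400

15400


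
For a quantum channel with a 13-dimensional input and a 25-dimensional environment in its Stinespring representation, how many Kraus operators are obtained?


Tracing out the environment in an orthonormal basis {|i>_E} gives Kraus operators K_i = <i|_E U |0>_E.
Number of Kraus operators = dim(H_env) = d_env
= 25

25


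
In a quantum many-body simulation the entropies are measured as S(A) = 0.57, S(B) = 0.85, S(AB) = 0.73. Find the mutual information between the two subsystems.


I(A:B) = S(A) + S(B) - S(AB)
= 0.57 + 0.85 - 0.73
= 0.6900

0.6900


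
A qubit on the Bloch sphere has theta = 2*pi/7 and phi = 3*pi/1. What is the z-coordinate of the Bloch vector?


theta = 0.8976, phi = 9.4248
r_z = cos(theta) = 0.6235

0.6235


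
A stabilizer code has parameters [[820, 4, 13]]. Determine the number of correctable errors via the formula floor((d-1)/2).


Code parameters: [[820, 4, 13]], distance d = 13.
Number of correctable errors = floor((d-1)/2)
= floor((13 - 1)/2)
= floor(12/2)
= 6

6


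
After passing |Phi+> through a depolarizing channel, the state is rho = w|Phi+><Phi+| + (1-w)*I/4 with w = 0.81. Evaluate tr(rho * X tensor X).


|Phi+> = (|00> + |11>)/sqrt(2)
For the pure Bell state, <X_A X_B> = +1 (Bell-state Pauli correlator).
The maximally-mixed part I/4 has tr(I/4 * P tensor P) = 0 for any traceless Pauli P.
So <X_A X_B>_rho = w * (+1) + (1 - w) * 0
= 0.81 * (+1)
= 0.8100

0.8100


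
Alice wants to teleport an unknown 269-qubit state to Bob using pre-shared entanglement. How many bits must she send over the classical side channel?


Quantum teleportation requires 2 classical bits per qubit teleported.
269 qubit(s) -> 2 * 269 = 538 classical bits

538


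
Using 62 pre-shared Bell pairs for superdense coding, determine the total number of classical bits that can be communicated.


Superdense coding allows 2 classical bits per shared entangled pair.
62 pair(s) -> 2 * 62 = 124 classical bits

124


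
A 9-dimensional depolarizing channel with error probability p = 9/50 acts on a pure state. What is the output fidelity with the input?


F = (1-p) + p/d
= (1 - 0.1800) + 0.1800/9
= 0.8200 + 0.0200
= 0.8400

0.8400


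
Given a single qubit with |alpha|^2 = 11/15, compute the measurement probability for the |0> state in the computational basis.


|alpha|^2 = 11/15 = 0.7333
|beta|^2 = 1 - 11/15 = 4/15 = 0.2667
P(|0>) = |alpha|^2 = 0.7333

0.7333


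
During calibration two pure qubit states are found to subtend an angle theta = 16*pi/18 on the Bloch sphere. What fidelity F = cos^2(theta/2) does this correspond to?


For states separated by angle theta on Bloch sphere:
F = cos^2(theta/2)
theta = 16*pi/18 = 2.7925
theta/2 = 1.3963
cos(theta/2) = 0.1736
F = 0.0302

0.0302


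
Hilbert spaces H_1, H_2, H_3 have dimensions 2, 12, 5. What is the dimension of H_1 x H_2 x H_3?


dim(H_1 x H_2 x H_3) = 2 * 12 * 5
= 24 * 5
= 120

120


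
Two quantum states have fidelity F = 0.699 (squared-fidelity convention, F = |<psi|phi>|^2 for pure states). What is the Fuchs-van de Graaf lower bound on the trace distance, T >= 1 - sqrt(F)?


Fuchs-van de Graaf (squared-fidelity convention): 1 - sqrt(F) <= T <= sqrt(1 - F).
Lower bound: T >= 1 - sqrt(F)
sqrt(F) = sqrt(0.699) = 0.8361
T >= 1 - 0.8361
T >= 0.1639

0.1639


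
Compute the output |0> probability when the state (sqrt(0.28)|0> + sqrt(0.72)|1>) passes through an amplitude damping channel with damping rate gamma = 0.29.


For amplitude damping with parameter gamma on state sqrt(a)|0> + sqrt(b)|1>:
alpha^2 = 0.28, beta^2 = 0.72
P(|0>) = alpha^2 + gamma * beta^2
= 0.28 + 0.29 * 0.72
= 0.28 + 0.2088
= 0.4888

0.4888


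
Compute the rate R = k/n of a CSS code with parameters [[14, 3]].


Code rate R = k/n
= 3/14
= 0.2143

0.2143


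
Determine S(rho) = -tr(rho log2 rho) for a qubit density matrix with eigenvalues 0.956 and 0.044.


S = -p*log2(p) - (1-p)*log2(1-p)
p = 0.9560, 1-p = 0.0440
= -0.9560 * log2(0.9560) - 0.0440 * log2(0.0440)
= -(-0.0621) - (-0.1983)
= 0.2603

0.2603


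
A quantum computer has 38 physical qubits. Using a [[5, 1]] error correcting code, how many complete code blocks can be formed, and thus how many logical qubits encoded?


Each code block uses 5 physical qubits for 1 logical qubit(s).
Number of complete blocks = floor(38 / 5) = 7
Logical qubits = 7 * 1
= 7

7


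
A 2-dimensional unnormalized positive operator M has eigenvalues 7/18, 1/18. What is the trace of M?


tr(M) = sum of eigenvalues
= 7/18 + 1/18
= 8/18
= 0.4444

0.4444


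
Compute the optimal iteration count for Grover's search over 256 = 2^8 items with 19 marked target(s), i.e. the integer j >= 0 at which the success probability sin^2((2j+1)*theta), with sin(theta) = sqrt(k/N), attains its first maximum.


After j Grover iterations the success probability is P(j) = sin^2((2j+1)*theta), where sin(theta) = sqrt(k/N).
N = 2^8 = 256, k = 19
sin(theta) = sqrt(k/N) = 0.272431184
theta = arcsin(sqrt(k/N)) = 0.2759188888 rad
P(j) reaches its first maximum when (2j+1)*theta is as close as possible to pi/2, i.e. j = round(pi/(4*theta) - 1/2).
pi/(4*theta) - 1/2 = 2.3465
(For comparison, the common estimate pi/4 * sqrt(N/k) = 2.8829; the exact maximiser is used here.)
Optimal iterations = 2

2


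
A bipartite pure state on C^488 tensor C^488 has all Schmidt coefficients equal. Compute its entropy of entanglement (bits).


For a maximally entangled state in d x d:
S = log2(d) = log2(488)
= 8.9307

8.9307


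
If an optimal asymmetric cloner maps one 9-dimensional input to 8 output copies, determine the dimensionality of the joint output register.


Output space = H^(tensor 8) where dim(H) = 9
dim = 9^8
= 81 (after 2 factors)
= 729 (after 3 factors)
= 6561 (after 4 factors)
= 59049 (after 5 factors)
= 531441 (after 6 factors)
= 4782969 (after 7 factors)
= 43046721 (after 8 factors)
= 43046721

43046721


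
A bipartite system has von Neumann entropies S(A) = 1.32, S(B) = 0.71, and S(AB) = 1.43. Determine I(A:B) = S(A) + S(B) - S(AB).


I(A:B) = S(A) + S(B) - S(AB)
= 1.32 + 0.71 - 1.43
= 0.6000

0.6000


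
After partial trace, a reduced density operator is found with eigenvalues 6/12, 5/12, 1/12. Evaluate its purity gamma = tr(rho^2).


tr(rho^2) = sum of eigenvalues squared
= (6/12)^2 + (5/12)^2 + (1/12)^2
= (36 + 25 + 1) / 144
= 62/144
= 0.4306

0.4306


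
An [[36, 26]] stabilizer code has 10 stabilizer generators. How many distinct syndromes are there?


Each stabilizer generator gives a binary (+1 or -1) measurement outcome.
With 10 independent generators:
Total syndromes = 2^10
= 1024

1024


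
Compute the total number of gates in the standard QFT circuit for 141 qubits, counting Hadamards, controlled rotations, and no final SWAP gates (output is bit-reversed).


Hadamard gates: 141
Controlled rotations: n*(n-1)/2 = 141*140/2 = 9870
SWAP gates: 0 (omitted)
Total = 141 + 9870
= 10011

10011


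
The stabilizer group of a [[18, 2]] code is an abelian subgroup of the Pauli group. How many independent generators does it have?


For an [[n,k]] stabilizer code:
Number of stabilizer generators = n - k
= 18 - 2
= 16

16


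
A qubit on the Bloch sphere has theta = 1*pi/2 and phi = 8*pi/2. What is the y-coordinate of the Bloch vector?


theta = 1.5708, phi = 12.5664
r_y = sin(theta)*sin(phi) = 1.0000 * 0.0000
r_y = 0.0000

0.0000


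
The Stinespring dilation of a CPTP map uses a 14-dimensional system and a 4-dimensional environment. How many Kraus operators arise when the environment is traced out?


Tracing out the environment in an orthonormal basis {|i>_E} gives Kraus operators K_i = <i|_E U |0>_E.
Number of Kraus operators = dim(H_env) = d_env
= 4

4


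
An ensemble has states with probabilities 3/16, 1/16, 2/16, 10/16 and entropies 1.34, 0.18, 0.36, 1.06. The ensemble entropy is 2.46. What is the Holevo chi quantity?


chi = S(rho) - sum_i p_i * S(rho_i)
Weighted entropy = 3/16 * 1.34 + 1/16 * 0.18 + 2/16 * 0.36 + 10/16 * 1.06
= 0.9700
chi = 2.46 - 0.9700
= 1.4900

1.4900


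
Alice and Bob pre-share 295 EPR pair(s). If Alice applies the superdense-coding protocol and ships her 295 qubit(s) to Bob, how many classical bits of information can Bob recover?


Superdense coding allows 2 classical bits per shared entangled pair.
295 pair(s) -> 2 * 295 = 590 classical bits

590


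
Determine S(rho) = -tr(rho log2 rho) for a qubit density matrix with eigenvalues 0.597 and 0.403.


S = -p*log2(p) - (1-p)*log2(1-p)
p = 0.5970, 1-p = 0.4030
= -0.5970 * log2(0.5970) - 0.4030 * log2(0.4030)
= -(-0.4443) - (-0.5284)
= 0.9727

0.9727


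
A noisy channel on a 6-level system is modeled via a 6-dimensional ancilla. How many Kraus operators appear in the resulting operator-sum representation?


Tracing out the environment in an orthonormal basis {|i>_E} gives Kraus operators K_i = <i|_E U |0>_E.
Number of Kraus operators = dim(H_env) = d_env
= 6

6


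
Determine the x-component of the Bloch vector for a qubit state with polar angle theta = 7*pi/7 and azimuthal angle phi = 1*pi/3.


theta = 3.1416, phi = 1.0472
r_x = sin(theta)*cos(phi) = 0.0000 * 0.5000
r_x = 0.0000

0.0000


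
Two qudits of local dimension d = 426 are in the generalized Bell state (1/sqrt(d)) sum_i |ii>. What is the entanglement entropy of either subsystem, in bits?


For a maximally entangled state in d x d:
S = log2(d) = log2(426)
= 8.7347

8.7347


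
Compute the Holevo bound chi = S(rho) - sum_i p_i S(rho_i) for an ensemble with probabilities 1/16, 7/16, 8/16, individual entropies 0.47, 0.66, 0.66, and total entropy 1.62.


chi = S(rho) - sum_i p_i * S(rho_i)
Weighted entropy = 1/16 * 0.47 + 7/16 * 0.66 + 8/16 * 0.66
= 0.6481
chi = 1.62 - 0.6481
= 0.9719

0.9719


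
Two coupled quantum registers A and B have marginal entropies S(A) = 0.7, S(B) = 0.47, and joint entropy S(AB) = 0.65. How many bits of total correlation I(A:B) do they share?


I(A:B) = S(A) + S(B) - S(AB)
= 0.7 + 0.47 - 0.65
= 0.5200

0.5200


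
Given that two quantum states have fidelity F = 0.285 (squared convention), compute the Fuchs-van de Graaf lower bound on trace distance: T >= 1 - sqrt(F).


Fuchs-van de Graaf (squared-fidelity convention): 1 - sqrt(F) <= T <= sqrt(1 - F).
Lower bound: T >= 1 - sqrt(F)
sqrt(F) = sqrt(0.285) = 0.5339
T >= 1 - 0.5339
T >= 0.4661

0.4661


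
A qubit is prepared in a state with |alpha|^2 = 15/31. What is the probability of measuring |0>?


|alpha|^2 = 15/31 = 0.4839
|beta|^2 = 1 - 15/31 = 16/31 = 0.5161
P(|0>) = |alpha|^2 = 0.4839

0.4839


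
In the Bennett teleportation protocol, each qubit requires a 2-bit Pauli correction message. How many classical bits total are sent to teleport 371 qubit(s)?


Quantum teleportation requires 2 classical bits per qubit teleported.
371 qubit(s) -> 2 * 371 = 742 classical bits

742


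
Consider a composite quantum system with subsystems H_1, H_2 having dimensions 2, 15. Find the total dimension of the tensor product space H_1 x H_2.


dim(H_1 x H_2) = 2 * 15
= 30

30


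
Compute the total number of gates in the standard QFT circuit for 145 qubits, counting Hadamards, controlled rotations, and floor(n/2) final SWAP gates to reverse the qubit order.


Hadamard gates: 145
Controlled rotations: n*(n-1)/2 = 145*144/2 = 10440
SWAP gates: floor(n/2) = floor(145/2) = 72
Total = 145 + 10440 + 72
= 10657

10657


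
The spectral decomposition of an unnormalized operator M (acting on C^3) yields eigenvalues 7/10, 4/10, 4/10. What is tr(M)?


tr(M) = sum of eigenvalues
= 7/10 + 4/10 + 4/10
= 15/10
= 1.5000

1.5000


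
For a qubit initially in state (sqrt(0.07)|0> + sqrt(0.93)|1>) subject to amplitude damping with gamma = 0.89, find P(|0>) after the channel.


For amplitude damping with parameter gamma on state sqrt(a)|0> + sqrt(b)|1>:
alpha^2 = 0.07, beta^2 = 0.93
P(|0>) = alpha^2 + gamma * beta^2
= 0.07 + 0.89 * 0.93
= 0.07 + 0.8277
= 0.8977

0.8977


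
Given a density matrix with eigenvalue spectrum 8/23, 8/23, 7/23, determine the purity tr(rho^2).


tr(rho^2) = sum of eigenvalues squared
= (8/23)^2 + (8/23)^2 + (7/23)^2
= (64 + 64 + 49) / 529
= 177/529
= 0.3346

0.3346


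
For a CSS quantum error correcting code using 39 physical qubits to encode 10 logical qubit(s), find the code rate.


Code rate R = k/n
= 10/39
= 0.2564

0.2564


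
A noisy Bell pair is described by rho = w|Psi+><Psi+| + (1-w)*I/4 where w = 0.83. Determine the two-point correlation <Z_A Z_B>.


|Psi+> = (|01> + |10>)/sqrt(2)
For the pure Bell state, <Z_A Z_B> = -1 (Bell-state Pauli correlator).
The maximally-mixed part I/4 has tr(I/4 * P tensor P) = 0 for any traceless Pauli P.
So <Z_A Z_B>_rho = w * (-1) + (1 - w) * 0
= 0.83 * (-1)
= -0.8300

-0.8300


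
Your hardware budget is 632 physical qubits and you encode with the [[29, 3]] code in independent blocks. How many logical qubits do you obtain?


Each code block uses 29 physical qubits for 3 logical qubit(s).
Number of complete blocks = floor(632 / 29) = 21
Logical qubits = 21 * 3
= 63

63


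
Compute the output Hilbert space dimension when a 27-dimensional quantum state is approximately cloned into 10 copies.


Output space = H^(tensor 10) where dim(H) = 27
dim = 27^10
= 729 (after 2 factors)
= 19683 (after 3 factors)
= 531441 (after 4 factors)
= 14348907 (after 5 factors)
= 387420489 (after 6 factors)
= 10460353203 (after 7 factors)
= 282429536481 (after 8 factors)
= 7625597484987 (after 9 factors)
= 205891132094649 (after 10 factors)
= 205891132094649

205891132094649


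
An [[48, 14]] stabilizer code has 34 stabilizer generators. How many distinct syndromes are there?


Each stabilizer generator gives a binary (+1 or -1) measurement outcome.
With 34 independent generators:
Total syndromes = 2^34
= 17179869184

17179869184


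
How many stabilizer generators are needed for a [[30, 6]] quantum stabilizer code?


For an [[n,k]] stabilizer code:
Number of stabilizer generators = n - k
= 30 - 6
= 24

24


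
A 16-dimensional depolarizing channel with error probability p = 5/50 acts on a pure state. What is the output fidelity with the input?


F = (1-p) + p/d
= (1 - 0.1000) + 0.1000/16
= 0.9000 + 0.0063
= 0.9062

0.9062


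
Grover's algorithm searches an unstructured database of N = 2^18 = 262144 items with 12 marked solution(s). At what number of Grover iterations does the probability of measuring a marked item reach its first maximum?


After j Grover iterations the success probability is P(j) = sin^2((2j+1)*theta), where sin(theta) = sqrt(k/N).
N = 2^18 = 262144, k = 12
sin(theta) = sqrt(k/N) = 0.006765823467
theta = arcsin(sqrt(k/N)) = 0.006765875087 rad
P(j) reaches its first maximum when (2j+1)*theta is as close as possible to pi/2, i.e. j = round(pi/(4*theta) - 1/2).
pi/(4*theta) - 1/2 = 115.5823
(For comparison, the common estimate pi/4 * sqrt(N/k) = 116.0832; the exact maximiser is used here.)
Optimal iterations = 116

116


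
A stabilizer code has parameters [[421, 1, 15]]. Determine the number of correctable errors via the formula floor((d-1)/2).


Code parameters: [[421, 1, 15]], distance d = 15.
Number of correctable errors = floor((d-1)/2)
= floor((15 - 1)/2)
= floor(14/2)
= 7

7


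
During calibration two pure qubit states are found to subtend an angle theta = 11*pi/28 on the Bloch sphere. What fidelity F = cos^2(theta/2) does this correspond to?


For states separated by angle theta on Bloch sphere:
F = cos^2(theta/2)
theta = 11*pi/28 = 1.2342
theta/2 = 0.6171
cos(theta/2) = 0.8156
F = 0.6651

0.6651


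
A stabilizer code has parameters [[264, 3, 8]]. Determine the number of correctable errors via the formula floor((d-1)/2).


Code parameters: [[264, 3, 8]], distance d = 8.
Number of correctable errors = floor((d-1)/2)
= floor((8 - 1)/2)
= floor(7/2)
= 3

3


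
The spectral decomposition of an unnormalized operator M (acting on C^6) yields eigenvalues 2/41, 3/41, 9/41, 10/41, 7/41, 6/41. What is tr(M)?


tr(M) = sum of eigenvalues
= 2/41 + 3/41 + 9/41 + 10/41 + 7/41 + 6/41
= 37/41
= 0.9024

0.9024


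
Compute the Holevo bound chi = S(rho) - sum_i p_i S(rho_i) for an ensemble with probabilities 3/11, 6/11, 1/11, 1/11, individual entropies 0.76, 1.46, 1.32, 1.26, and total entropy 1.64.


chi = S(rho) - sum_i p_i * S(rho_i)
Weighted entropy = 3/11 * 0.76 + 6/11 * 1.46 + 1/11 * 1.32 + 1/11 * 1.26
= 1.2382
chi = 1.64 - 1.2382
= 0.4018

0.4018


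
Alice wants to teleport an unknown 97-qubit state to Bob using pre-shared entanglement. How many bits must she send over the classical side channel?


Quantum teleportation requires 2 classical bits per qubit teleported.
97 qubit(s) -> 2 * 97 = 194 classical bits

194
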